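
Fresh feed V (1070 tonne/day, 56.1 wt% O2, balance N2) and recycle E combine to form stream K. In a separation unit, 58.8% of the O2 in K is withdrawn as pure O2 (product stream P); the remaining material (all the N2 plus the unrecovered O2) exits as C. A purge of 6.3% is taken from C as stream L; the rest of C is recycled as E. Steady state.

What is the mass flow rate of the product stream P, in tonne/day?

574.9 tonne/day

O2 in K: m_A = 1070×0.561 + (1−0.063)·(1−0.588)·m_A, so m_A = 600.27/0.6140 = 977.71 tonne/day.
Product P = 0.588×977.71 = 574.89 tonne/day.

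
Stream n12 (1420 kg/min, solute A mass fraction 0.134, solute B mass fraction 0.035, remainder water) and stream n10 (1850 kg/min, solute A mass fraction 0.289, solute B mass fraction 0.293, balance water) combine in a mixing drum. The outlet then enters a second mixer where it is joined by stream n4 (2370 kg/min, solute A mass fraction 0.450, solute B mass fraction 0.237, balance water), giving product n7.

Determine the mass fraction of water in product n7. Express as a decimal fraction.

0.478

Overall, product flow = 5640 kg/min.
water in = 1420×0.831 + 1850×0.418 + 2370×0.313 = 2695.1 kg/min.
water fraction in n7 = 0.478.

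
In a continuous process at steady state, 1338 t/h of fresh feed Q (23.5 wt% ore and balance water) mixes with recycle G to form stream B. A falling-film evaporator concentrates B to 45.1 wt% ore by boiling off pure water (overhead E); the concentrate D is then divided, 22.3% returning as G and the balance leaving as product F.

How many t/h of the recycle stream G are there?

Overall ore balance (none leaves overhead): ore in fresh feed = ore in product, i.e. 1338×0.235 = (1−0.223)·D·0.451.
D = 314.43/(0.451×0.777) = 897.28 t/h.
Recycle G = 0.223×897.28 = 200.09 t/h.

200.1 t/h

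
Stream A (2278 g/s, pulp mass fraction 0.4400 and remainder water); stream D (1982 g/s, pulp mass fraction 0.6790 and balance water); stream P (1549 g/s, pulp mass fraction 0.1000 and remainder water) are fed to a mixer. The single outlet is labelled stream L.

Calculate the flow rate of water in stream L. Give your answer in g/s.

water out = water in = 2278×0.560 + 1982×0.321 + 1549×0.900 = 3306 g/s.

3306 g/s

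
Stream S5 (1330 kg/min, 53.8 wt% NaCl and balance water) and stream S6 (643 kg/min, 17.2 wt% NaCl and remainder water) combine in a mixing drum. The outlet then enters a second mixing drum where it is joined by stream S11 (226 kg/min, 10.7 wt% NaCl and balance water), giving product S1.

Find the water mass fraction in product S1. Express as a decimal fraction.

0.613

Overall, product flow = 2199 kg/min.
water in = 1330×0.462 + 643×0.828 + 226×0.893 = 1348.7 kg/min.
water fraction in S1 = 0.613.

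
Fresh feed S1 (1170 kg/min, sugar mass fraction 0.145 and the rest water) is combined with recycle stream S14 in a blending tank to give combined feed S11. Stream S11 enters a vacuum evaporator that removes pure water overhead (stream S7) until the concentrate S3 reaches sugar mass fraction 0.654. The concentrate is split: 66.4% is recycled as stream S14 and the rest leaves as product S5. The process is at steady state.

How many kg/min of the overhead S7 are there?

910.6 kg/min

Overall sugar balance (none leaves overhead): sugar in fresh feed = sugar in product, i.e. 1170×0.145 = (1−0.664)·S3·0.654.
S3 = 169.65/(0.654×0.336) = 772.03 kg/min.
Recycle S14 = 0.664×772.03 = 512.63 kg/min.
Combined feed S11 = 1170 + 512.63 = 1682.6 kg/min.
Overhead S7 = S11 − S3 = 1682.6 − 772.03 = 910.6 kg/min.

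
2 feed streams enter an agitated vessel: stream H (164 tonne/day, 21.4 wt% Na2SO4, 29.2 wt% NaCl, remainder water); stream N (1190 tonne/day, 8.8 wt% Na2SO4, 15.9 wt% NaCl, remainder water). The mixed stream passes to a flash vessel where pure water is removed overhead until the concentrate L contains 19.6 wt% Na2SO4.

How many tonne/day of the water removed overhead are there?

640.7 tonne/day

Na2SO4 entering = 164×0.214 + 1190×0.088 = 139.82 tonne/day.
All Na2SO4 reports to L, so L = 139.82/0.196 = 713.35 tonne/day.
Total feed = 1354 tonne/day; overhead = 1354 − 713.35 = 640.65 tonne/day.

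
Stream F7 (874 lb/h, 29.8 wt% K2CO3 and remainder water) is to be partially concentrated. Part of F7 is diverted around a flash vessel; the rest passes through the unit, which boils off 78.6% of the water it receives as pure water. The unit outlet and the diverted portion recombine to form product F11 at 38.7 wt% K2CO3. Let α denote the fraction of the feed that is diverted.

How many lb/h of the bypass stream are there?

All 874×0.298 = 260.45 lb/h of K2CO3 reaches F11, so F11 = 260.45/0.387 = 673 lb/h and vapour = 201 lb/h.
The evaporator receives (1−α)·874 of feed at 0.702 water and removes 0.786 of that water:
0.786×0.702×(1−α)×874 = 201
(1−α) = 201/482.25 = 0.4168;  α = 0.5832.
Bypass flow = 0.5832×874 = 509.72 lb/h.

509.7 lb/h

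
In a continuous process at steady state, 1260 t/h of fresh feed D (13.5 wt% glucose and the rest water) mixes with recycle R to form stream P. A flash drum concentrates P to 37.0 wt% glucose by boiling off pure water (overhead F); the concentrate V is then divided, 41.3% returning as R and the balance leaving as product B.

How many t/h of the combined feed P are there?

Overall glucose balance (none leaves overhead): glucose in fresh feed = glucose in product, i.e. 1260×0.135 = (1−0.413)·V·0.370.
V = 170.1/(0.370×0.587) = 783.19 t/h.
Recycle R = 0.413×783.19 = 323.46 t/h.
Combined feed P = 1260 + 323.46 = 1583.5 t/h.

1583 t/h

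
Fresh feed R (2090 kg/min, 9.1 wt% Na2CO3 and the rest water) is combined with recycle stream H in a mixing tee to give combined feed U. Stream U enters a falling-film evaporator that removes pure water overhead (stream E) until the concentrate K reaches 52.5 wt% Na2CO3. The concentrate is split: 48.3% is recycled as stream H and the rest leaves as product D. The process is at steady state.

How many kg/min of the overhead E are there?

1728 kg/min

Overall Na2CO3 balance (none leaves overhead): Na2CO3 in fresh feed = Na2CO3 in product, i.e. 2090×0.091 = (1−0.483)·K·0.525.
K = 190.19/(0.525×0.517) = 700.71 kg/min.
Recycle H = 0.483×700.71 = 338.44 kg/min.
Combined feed U = 2090 + 338.44 = 2428.4 kg/min.
Overhead E = U − K = 2428.4 − 700.71 = 1727.7 kg/min.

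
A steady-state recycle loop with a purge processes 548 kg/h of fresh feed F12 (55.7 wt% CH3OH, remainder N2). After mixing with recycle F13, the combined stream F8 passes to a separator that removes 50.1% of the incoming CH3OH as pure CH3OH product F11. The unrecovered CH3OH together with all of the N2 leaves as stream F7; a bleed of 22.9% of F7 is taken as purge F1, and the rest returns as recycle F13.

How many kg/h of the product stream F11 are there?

CH3OH in F8: m_A = 548×0.557 + (1−0.229)·(1−0.501)·m_A, so m_A = 305.24/0.6153 = 496.1 kg/h.
Product F11 = 0.501×496.1 = 248.55 kg/h.

248.5 kg/h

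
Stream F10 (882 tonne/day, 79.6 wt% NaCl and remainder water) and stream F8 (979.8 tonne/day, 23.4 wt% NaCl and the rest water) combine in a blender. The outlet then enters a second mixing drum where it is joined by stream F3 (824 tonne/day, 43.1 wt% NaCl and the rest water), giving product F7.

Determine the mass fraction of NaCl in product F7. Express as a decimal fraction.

0.4790

Overall, product flow = 2685.8 tonne/day.
NaCl in = 882×0.796 + 979.8×0.234 + 824×0.431 = 1286.5 tonne/day.
NaCl fraction in F7 = 0.4790.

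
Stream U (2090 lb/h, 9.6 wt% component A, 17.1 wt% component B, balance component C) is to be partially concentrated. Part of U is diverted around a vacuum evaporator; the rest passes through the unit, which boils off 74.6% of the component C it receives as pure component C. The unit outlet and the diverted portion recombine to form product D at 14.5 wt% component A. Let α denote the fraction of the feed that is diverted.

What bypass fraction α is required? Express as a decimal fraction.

All 2090×0.096 = 200.64 lb/h of component A reaches D, so D = 200.64/0.145 = 1383.7 lb/h and vapour = 706.28 lb/h.
The evaporator receives (1−α)·2090 of feed at 0.733 component C and removes 0.746 of that component C:
0.746×0.733×(1−α)×2090 = 706.28
(1−α) = 706.28/1142.8 = 0.6180;  α = 0.3820.

0.382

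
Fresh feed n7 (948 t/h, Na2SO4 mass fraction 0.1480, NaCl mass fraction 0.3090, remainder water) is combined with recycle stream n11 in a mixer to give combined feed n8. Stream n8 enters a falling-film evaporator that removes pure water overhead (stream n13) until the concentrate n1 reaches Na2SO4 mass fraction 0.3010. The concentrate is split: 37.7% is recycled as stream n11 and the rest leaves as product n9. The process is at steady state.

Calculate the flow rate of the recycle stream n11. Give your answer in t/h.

Overall Na2SO4 balance (none leaves overhead): Na2SO4 in fresh feed = Na2SO4 in product, i.e. 948×0.148 = (1−0.377)·n1·0.301.
n1 = 140.3/(0.301×0.623) = 748.2 t/h.
Recycle n11 = 0.377×748.2 = 282.07 t/h.

282.1 t/h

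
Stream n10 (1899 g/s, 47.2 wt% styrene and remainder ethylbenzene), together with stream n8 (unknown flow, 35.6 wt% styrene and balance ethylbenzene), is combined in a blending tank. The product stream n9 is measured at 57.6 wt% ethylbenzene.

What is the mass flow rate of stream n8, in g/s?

Let n8 be the unknown flow. Total out = 1899 + n8.
ethylbenzene balance: 1002.7 + 0.644·n8 = 0.576·(1899 + n8)
(0.644 − 0.576)·n8 = 0.576×1899 − 1002.7 = 91.152
n8 = 91.152 / 0.068 = 1340.5 g/s

1340 g/s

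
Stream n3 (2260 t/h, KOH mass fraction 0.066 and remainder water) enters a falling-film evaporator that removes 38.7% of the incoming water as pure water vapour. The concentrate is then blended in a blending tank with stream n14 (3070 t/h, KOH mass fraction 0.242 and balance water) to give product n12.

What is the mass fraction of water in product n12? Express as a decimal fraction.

Vapour removed = 0.387×0.934×2260 = 816.9 t/h; concentrate = 1443.1 t/h.
water reaching the mixer = 1293.9 (from concentrate) + 3070×0.758 = 3621 t/h.
Product flow = 1443.1 + 3070 = 4513.1 t/h; water fraction = 0.802.

0.802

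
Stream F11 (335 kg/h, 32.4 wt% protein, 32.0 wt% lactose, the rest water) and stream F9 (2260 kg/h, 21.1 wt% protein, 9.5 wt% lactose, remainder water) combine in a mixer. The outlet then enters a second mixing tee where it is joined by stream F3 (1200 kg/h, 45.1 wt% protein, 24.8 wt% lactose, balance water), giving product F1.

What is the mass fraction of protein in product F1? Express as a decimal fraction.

Overall, product flow = 3795 kg/h.
protein in = 335×0.324 + 2260×0.211 + 1200×0.451 = 1126.6 kg/h.
protein fraction in F1 = 0.297.

0.297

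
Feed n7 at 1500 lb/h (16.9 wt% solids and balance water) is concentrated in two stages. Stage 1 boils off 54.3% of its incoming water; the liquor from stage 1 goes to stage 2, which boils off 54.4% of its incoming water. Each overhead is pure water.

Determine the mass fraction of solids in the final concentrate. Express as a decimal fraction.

0.4939

water in feed = 1500×0.831 = 1246.5 lb/h.
After stage 1: water left = (1−0.543)×1246.5 = 569.65; stream total = 823.15 lb/h.
After stage 2: water left = (1−0.544)×569.65 = 259.76; final concentrate = 513.26 lb/h.
solids fraction = 253.5/513.26 = 0.4939.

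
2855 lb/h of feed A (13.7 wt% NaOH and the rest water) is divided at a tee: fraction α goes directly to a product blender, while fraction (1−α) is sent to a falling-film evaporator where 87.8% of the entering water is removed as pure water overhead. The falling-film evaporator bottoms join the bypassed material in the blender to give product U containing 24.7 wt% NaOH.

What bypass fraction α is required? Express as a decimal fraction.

All 2855×0.137 = 391.14 lb/h of NaOH reaches U, so U = 391.14/0.247 = 1583.5 lb/h and vapour = 1271.5 lb/h.
The evaporator receives (1−α)·2855 of feed at 0.863 water and removes 0.878 of that water:
0.878×0.863×(1−α)×2855 = 1271.5
(1−α) = 1271.5/2163.3 = 0.5877;  α = 0.4123.

0.412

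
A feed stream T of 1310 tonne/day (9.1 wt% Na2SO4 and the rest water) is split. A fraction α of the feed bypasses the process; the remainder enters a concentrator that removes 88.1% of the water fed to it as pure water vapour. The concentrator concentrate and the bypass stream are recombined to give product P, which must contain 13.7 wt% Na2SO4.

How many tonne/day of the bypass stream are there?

All 1310×0.091 = 119.21 tonne/day of Na2SO4 reaches P, so P = 119.21/0.137 = 870.15 tonne/day and vapour = 439.85 tonne/day.
The evaporator receives (1−α)·1310 of feed at 0.909 water and removes 0.881 of that water:
0.881×0.909×(1−α)×1310 = 439.85
(1−α) = 439.85/1049.1 = 0.4193;  α = 0.5807.
Bypass flow = 0.5807×1310 = 760.75 tonne/day.

760.8 tonne/day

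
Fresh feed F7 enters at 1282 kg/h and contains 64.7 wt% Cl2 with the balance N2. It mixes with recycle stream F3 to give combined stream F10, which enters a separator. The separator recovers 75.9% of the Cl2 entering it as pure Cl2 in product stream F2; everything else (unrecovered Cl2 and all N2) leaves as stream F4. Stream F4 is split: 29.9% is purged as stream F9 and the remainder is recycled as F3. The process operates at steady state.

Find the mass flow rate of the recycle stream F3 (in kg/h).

1230 kg/h

N2 enters only via F7 and leaves only via the purge: 1282×0.353 = 0.299×(N2 in F4), and the separator passes all N2, so N2 in F10 = N2 in F4 = 1513.5 kg/h.
Cl2 in F10: m_A = 1282×0.647 + (1−0.299)·(1−0.759)·m_A, so m_A = 829.45/0.8311 = 998.07 kg/h.
F4 = (1−0.759)×998.07 + 1513.5 = 1754.1 kg/h.
Recycle F3 = (1−0.299)×1754.1 = 1229.6 kg/h.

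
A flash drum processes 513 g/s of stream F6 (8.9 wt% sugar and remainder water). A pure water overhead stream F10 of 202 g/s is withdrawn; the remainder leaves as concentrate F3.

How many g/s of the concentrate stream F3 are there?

311 g/s

Concentrate = 513 − 202 = 311 g/s.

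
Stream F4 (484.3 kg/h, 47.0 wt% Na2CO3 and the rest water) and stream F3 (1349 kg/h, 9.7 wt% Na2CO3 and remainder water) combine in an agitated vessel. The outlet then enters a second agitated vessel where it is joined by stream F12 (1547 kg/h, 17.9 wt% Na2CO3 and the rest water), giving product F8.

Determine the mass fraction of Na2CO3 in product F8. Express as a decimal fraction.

0.1880

Overall, product flow = 3380.3 kg/h.
Na2CO3 in = 484.3×0.470 + 1349×0.097 + 1547×0.179 = 635.39 kg/h.
Na2CO3 fraction in F8 = 0.1880.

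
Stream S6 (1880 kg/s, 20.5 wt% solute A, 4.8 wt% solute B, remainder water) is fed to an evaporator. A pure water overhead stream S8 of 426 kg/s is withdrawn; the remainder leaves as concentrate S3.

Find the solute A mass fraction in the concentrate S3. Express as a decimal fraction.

0.265

solute A is not removed: 1880×0.205 = 385.4 kg/s of solute A enters S3.
Concentrate = 1880 − 426 = 1454 kg/s.
Mass fraction = 385.4/1454 = 0.265.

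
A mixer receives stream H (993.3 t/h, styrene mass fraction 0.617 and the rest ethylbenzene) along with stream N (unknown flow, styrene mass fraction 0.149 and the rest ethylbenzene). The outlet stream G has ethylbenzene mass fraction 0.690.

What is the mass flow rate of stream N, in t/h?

Let N be the unknown flow. Total out = 993.3 + N.
ethylbenzene balance: 380.43 + 0.851·N = 0.690·(993.3 + N)
(0.851 − 0.690)·N = 0.690×993.3 − 380.43 = 304.94
N = 304.94 / 0.161 = 1894.1 t/h

1894 t/h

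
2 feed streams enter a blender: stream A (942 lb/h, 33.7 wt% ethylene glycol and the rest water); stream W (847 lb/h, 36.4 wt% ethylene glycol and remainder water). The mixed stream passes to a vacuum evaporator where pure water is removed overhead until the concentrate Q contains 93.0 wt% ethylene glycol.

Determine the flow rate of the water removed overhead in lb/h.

ethylene glycol entering = 942×0.337 + 847×0.364 = 625.76 lb/h.
All ethylene glycol reports to Q, so Q = 625.76/0.930 = 672.86 lb/h.
Total feed = 1789 lb/h; overhead = 1789 − 672.86 = 1116.1 lb/h.

1116 lb/h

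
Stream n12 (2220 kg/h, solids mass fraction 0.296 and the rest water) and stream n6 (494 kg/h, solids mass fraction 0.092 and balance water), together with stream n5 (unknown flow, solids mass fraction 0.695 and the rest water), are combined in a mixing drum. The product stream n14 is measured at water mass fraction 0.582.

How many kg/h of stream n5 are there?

Let n5 be the unknown flow. Total out = 2714 + n5.
water balance: 2011.4 + 0.305·n5 = 0.582·(2714 + n5)
(0.305 − 0.582)·n5 = 0.582×2714 − 2011.4 = -431.88
n5 = -431.88 / -0.277 = 1559.1 kg/h

1559 kg/h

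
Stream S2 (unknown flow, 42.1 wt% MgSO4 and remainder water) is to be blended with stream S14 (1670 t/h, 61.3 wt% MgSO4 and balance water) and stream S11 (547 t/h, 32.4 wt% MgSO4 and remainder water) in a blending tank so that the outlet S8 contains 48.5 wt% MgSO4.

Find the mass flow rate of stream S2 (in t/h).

1964 t/h

Let S2 be the unknown flow. Total out = 2217 + S2.
MgSO4 balance: 1200.9 + 0.421·S2 = 0.485·(2217 + S2)
(0.421 − 0.485)·S2 = 0.485×2217 − 1200.9 = -125.69
S2 = -125.69 / -0.064 = 1964 t/h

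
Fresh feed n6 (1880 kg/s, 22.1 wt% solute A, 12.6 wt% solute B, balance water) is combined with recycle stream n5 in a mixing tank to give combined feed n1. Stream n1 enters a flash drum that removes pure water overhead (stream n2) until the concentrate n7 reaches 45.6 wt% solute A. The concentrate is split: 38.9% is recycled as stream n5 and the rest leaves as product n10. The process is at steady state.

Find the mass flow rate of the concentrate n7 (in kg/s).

Overall solute A balance (none leaves overhead): solute A in fresh feed = solute A in product, i.e. 1880×0.221 = (1−0.389)·n7·0.456.
n7 = 415.48/(0.456×0.611) = 1491.2 kg/s.

1491 kg/s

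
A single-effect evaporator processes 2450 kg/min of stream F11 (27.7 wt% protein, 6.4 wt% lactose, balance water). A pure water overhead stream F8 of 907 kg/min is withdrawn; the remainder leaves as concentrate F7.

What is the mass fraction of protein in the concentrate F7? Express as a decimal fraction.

protein is not removed: 2450×0.277 = 678.65 kg/min of protein enters F7.
Concentrate = 2450 − 907 = 1543 kg/min.
Mass fraction = 678.65/1543 = 0.4398.

0.4398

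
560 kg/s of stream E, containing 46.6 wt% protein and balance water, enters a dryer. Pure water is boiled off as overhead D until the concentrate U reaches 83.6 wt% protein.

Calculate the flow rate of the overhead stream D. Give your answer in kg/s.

protein is conserved: 560×0.466 = 260.96 kg/s all reports to the concentrate.
Concentrate = 260.96/(target fraction) = 312.15 kg/s.
Overhead = 560 − 312.15 = 247.85 kg/s.

247.8 kg/s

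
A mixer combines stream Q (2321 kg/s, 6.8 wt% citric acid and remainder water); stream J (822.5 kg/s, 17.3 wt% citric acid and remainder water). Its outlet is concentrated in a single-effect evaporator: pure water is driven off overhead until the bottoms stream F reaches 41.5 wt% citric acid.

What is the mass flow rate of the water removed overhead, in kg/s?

citric acid entering = 2321×0.068 + 822.5×0.173 = 300.12 kg/s.
All citric acid reports to F, so F = 300.12/0.415 = 723.18 kg/s.
Total feed = 3143.5 kg/s; overhead = 3143.5 − 723.18 = 2420.3 kg/s.

2420 kg/s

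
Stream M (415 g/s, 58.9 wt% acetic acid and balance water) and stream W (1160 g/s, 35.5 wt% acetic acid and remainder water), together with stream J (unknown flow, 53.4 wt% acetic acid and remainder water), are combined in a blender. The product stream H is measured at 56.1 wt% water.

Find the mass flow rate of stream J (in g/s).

370.4 g/s

Let J be the unknown flow. Total out = 1575 + J.
water balance: 918.77 + 0.466·J = 0.561·(1575 + J)
(0.466 − 0.561)·J = 0.561×1575 − 918.77 = -35.19
J = -35.19 / -0.095 = 370.42 g/s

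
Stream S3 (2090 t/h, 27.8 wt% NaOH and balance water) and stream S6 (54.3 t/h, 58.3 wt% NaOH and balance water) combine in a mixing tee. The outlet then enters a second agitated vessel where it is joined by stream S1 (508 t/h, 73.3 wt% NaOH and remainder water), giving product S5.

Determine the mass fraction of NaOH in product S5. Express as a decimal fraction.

Overall, product flow = 2652.3 t/h.
NaOH in = 2090×0.278 + 54.3×0.583 + 508×0.733 = 985.04 t/h.
NaOH fraction in S5 = 0.3714.

0.3714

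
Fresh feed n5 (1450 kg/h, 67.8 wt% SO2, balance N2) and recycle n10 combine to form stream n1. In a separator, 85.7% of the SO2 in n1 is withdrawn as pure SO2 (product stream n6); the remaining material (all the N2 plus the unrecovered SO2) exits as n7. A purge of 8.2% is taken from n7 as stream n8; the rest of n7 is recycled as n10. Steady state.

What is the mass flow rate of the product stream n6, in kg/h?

SO2 in n1: m_A = 1450×0.678 + (1−0.082)·(1−0.857)·m_A, so m_A = 983.1/0.8687 = 1131.7 kg/h.
Product n6 = 0.857×1131.7 = 969.83 kg/h.

969.8 kg/h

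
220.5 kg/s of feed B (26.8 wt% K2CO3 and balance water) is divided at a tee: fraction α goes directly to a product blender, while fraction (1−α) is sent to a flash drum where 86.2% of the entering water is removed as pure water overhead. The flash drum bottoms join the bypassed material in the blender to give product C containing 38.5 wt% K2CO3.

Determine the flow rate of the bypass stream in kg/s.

All 220.5×0.268 = 59.094 kg/s of K2CO3 reaches C, so C = 59.094/0.385 = 153.49 kg/s and vapour = 67.009 kg/s.
The evaporator receives (1−α)·220.5 of feed at 0.732 water and removes 0.862 of that water:
0.862×0.732×(1−α)×220.5 = 67.009
(1−α) = 67.009/139.13 = 0.4816;  α = 0.5184.
Bypass flow = 0.5184×220.5 = 114.3 kg/s.

114.3 kg/s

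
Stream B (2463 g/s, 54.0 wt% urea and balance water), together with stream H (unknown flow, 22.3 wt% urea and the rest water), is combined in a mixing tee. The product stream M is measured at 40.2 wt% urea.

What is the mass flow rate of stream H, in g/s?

1899 g/s

Let H be the unknown flow. Total out = 2463 + H.
urea balance: 1330 + 0.223·H = 0.402·(2463 + H)
(0.223 − 0.402)·H = 0.402×2463 − 1330 = -339.89
H = -339.89 / -0.179 = 1898.8 g/s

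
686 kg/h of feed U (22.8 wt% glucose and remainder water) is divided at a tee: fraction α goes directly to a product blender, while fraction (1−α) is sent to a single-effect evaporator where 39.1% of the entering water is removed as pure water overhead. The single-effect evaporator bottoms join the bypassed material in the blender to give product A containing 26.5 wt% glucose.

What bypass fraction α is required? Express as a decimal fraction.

All 686×0.228 = 156.41 kg/h of glucose reaches A, so A = 156.41/0.265 = 590.22 kg/h and vapour = 95.781 kg/h.
The evaporator receives (1−α)·686 of feed at 0.772 water and removes 0.391 of that water:
0.391×0.772×(1−α)×686 = 95.781
(1−α) = 95.781/207.07 = 0.4626;  α = 0.5374.

0.537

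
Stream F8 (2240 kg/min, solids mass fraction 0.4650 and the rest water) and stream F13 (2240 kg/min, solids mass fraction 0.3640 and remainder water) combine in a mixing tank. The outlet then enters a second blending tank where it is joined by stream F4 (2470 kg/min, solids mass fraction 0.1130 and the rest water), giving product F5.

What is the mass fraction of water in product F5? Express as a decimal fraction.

Overall, product flow = 6950 kg/min.
water in = 2240×0.535 + 2240×0.636 + 2470×0.887 = 4813.9 kg/min.
water fraction in F5 = 0.6927.

0.6927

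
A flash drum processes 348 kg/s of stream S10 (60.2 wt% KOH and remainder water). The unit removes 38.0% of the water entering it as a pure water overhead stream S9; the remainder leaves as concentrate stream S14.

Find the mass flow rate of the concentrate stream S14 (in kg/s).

295.4 kg/s

water entering = 348×0.398 = 138.5 kg/s; overhead removed = 0.380×138.5 = 52.632 kg/s.
Concentrate = 348 − 52.632 = 295.37 kg/s.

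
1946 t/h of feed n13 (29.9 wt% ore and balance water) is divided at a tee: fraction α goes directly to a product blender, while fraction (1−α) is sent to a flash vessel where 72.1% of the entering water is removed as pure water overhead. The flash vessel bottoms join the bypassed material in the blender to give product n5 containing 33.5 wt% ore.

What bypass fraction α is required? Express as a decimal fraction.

0.787

All 1946×0.299 = 581.85 t/h of ore reaches n5, so n5 = 581.85/0.335 = 1736.9 t/h and vapour = 209.12 t/h.
The evaporator receives (1−α)·1946 of feed at 0.701 water and removes 0.721 of that water:
0.721×0.701×(1−α)×1946 = 209.12
(1−α) = 209.12/983.55 = 0.2126;  α = 0.7874.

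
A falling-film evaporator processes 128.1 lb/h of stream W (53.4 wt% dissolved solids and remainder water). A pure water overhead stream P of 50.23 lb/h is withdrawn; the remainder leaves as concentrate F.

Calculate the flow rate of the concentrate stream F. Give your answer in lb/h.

Concentrate = 128.1 − 50.23 = 77.87 lb/h.

77.87 lb/h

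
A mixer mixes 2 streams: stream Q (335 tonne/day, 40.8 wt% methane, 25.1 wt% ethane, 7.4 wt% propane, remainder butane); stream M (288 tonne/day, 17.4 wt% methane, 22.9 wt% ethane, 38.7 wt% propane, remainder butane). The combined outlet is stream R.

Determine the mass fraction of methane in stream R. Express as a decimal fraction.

0.300

Total flow out = 335 + 288 = 623 tonne/day.
methane in = 335×0.408 + 288×0.174 = 186.79 tonne/day.
methane mass fraction in R = 186.79/623 = 0.300.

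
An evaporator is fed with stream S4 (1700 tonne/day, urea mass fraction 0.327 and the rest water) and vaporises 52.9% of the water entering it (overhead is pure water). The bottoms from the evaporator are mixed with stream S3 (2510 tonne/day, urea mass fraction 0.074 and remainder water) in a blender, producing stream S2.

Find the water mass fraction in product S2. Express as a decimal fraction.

Vapour removed = 0.529×0.673×1700 = 605.23 tonne/day; concentrate = 1094.8 tonne/day.
water reaching the mixer = 538.87 (from concentrate) + 2510×0.926 = 2863.1 tonne/day.
Product flow = 1094.8 + 2510 = 3604.8 tonne/day; water fraction = 0.794.

0.794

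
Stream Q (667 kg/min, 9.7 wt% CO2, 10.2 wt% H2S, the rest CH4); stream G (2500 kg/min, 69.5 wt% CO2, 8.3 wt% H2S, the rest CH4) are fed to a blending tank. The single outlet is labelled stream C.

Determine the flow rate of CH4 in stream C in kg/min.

CH4 out = CH4 in = 667×0.801 + 2500×0.222 = 1089.3 kg/min.

1089 kg/min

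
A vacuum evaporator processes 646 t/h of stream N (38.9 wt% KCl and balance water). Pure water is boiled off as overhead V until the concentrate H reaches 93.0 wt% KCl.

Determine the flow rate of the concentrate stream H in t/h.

KCl is conserved: 646×0.389 = 251.29 t/h all reports to the concentrate.
Concentrate = 251.29/(target fraction) = 270.21 t/h.

270.2 t/h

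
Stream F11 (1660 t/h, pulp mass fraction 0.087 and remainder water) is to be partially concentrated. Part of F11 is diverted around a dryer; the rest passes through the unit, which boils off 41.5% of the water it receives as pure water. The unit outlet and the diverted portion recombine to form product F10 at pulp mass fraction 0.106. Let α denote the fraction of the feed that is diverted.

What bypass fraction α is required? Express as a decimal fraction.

0.527

All 1660×0.087 = 144.42 t/h of pulp reaches F10, so F10 = 144.42/0.106 = 1362.5 t/h and vapour = 297.55 t/h.
The evaporator receives (1−α)·1660 of feed at 0.913 water and removes 0.415 of that water:
0.415×0.913×(1−α)×1660 = 297.55
(1−α) = 297.55/628.97 = 0.4731;  α = 0.5269.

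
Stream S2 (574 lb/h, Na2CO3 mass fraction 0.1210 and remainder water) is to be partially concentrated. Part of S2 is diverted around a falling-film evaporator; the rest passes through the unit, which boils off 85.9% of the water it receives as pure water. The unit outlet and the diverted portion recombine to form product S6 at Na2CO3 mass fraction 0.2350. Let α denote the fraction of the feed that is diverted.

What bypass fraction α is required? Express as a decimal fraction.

0.358

All 574×0.121 = 69.454 lb/h of Na2CO3 reaches S6, so S6 = 69.454/0.235 = 295.55 lb/h and vapour = 278.45 lb/h.
The evaporator receives (1−α)·574 of feed at 0.879 water and removes 0.859 of that water:
0.859×0.879×(1−α)×574 = 278.45
(1−α) = 278.45/433.41 = 0.6425;  α = 0.3575.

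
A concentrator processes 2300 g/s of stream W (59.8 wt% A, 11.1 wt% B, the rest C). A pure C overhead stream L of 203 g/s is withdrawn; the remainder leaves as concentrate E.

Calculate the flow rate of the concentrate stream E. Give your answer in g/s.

2097 g/s

Concentrate = 2300 − 203 = 2097 g/s.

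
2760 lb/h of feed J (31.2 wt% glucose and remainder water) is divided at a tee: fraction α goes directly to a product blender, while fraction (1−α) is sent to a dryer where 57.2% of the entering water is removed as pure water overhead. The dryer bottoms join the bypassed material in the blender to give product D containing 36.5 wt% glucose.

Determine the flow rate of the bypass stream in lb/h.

All 2760×0.312 = 861.12 lb/h of glucose reaches D, so D = 861.12/0.365 = 2359.2 lb/h and vapour = 400.77 lb/h.
The evaporator receives (1−α)·2760 of feed at 0.688 water and removes 0.572 of that water:
0.572×0.688×(1−α)×2760 = 400.77
(1−α) = 400.77/1086.2 = 0.3690;  α = 0.6310.
Bypass flow = 0.6310×2760 = 1741.6 lb/h.

1742 lb/h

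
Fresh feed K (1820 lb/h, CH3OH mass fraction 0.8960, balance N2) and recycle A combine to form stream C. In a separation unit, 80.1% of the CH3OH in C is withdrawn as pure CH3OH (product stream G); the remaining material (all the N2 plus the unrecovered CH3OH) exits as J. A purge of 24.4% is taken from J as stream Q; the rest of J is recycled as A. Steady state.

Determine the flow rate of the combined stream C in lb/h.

2695 lb/h

N2 enters only via K and leaves only via the purge: 1820×0.104 = 0.244×(N2 in J), and the separation unit passes all N2, so N2 in C = N2 in J = 775.74 lb/h.
CH3OH in C: m_A = 1820×0.896 + (1−0.244)·(1−0.801)·m_A, so m_A = 1630.7/0.8496 = 1919.5 lb/h.
C = 1919.5 + 775.74 = 2695.2 lb/h.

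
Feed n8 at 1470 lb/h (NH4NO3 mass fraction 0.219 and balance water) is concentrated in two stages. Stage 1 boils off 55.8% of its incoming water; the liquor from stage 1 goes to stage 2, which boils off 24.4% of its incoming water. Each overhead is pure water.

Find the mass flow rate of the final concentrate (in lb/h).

water in feed = 1470×0.781 = 1148.1 lb/h.
After stage 1: water left = (1−0.558)×1148.1 = 507.45; stream total = 829.38 lb/h.
After stage 2: water left = (1−0.244)×507.45 = 383.63; final concentrate = 705.56 lb/h.

705.6 lb/h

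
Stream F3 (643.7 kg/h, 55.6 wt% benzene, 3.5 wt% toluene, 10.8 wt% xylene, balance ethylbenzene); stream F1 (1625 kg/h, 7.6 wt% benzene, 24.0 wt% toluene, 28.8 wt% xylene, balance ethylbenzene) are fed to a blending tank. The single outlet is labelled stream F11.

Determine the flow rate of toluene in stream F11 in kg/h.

412.5 kg/h

toluene out = toluene in = 643.7×0.035 + 1625×0.240 = 412.53 kg/h.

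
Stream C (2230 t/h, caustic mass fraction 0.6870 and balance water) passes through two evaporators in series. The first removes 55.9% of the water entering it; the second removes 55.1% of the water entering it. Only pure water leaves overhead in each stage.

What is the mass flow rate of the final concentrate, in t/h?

1670 t/h

water in feed = 2230×0.313 = 697.99 t/h.
After stage 1: water left = (1−0.559)×697.99 = 307.81; stream total = 1839.8 t/h.
After stage 2: water left = (1−0.551)×307.81 = 138.21; final concentrate = 1670.2 t/h.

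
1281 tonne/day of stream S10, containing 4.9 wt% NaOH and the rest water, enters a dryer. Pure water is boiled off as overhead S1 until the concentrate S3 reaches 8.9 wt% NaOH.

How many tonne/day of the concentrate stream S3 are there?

705.3 tonne/day

NaOH is conserved: 1281×0.049 = 62.769 tonne/day all reports to the concentrate.
Concentrate = 62.769/(target fraction) = 705.27 tonne/day.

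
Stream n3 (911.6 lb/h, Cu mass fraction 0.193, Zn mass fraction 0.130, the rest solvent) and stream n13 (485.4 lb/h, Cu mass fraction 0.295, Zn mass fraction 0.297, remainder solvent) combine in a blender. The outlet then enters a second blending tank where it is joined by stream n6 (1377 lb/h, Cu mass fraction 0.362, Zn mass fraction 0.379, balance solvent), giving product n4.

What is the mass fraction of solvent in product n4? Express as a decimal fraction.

0.422

Overall, product flow = 2774 lb/h.
solvent in = 911.6×0.677 + 485.4×0.408 + 1377×0.259 = 1171.8 lb/h.
solvent fraction in n4 = 0.422.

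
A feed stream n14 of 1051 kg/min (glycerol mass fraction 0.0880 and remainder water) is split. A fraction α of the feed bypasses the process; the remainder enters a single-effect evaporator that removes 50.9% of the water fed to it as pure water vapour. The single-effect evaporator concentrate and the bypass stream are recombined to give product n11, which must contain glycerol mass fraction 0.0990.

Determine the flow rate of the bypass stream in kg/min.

799.4 kg/min

All 1051×0.088 = 92.488 kg/min of glycerol reaches n11, so n11 = 92.488/0.099 = 934.22 kg/min and vapour = 116.78 kg/min.
The evaporator receives (1−α)·1051 of feed at 0.912 water and removes 0.509 of that water:
0.509×0.912×(1−α)×1051 = 116.78
(1−α) = 116.78/487.88 = 0.2394;  α = 0.7606.
Bypass flow = 0.7606×1051 = 799.44 kg/min.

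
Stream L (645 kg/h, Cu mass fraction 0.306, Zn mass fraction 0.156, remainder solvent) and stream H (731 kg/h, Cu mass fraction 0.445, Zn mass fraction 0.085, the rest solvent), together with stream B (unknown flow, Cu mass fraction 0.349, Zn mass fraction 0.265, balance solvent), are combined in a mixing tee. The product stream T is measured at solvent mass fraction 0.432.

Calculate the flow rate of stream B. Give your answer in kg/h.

Let B be the unknown flow. Total out = 1376 + B.
solvent balance: 690.58 + 0.386·B = 0.432·(1376 + B)
(0.386 − 0.432)·B = 0.432×1376 − 690.58 = -96.148
B = -96.148 / -0.046 = 2090.2 kg/h

2090 kg/h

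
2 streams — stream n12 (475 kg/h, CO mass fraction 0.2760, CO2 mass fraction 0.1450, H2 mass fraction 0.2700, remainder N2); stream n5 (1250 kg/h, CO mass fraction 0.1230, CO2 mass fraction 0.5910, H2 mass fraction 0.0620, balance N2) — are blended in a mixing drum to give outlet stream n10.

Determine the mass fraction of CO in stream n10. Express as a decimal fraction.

Total flow out = 475 + 1250 = 1725 kg/h.
CO in = 475×0.276 + 1250×0.123 = 284.85 kg/h.
CO mass fraction in n10 = 284.85/1725 = 0.1651.

0.1651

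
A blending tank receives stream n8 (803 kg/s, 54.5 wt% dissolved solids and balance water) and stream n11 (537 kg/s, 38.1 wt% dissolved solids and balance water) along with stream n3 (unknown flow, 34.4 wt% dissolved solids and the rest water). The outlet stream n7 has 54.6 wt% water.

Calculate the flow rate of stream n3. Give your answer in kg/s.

Let n3 be the unknown flow. Total out = 1340 + n3.
water balance: 697.77 + 0.656·n3 = 0.546·(1340 + n3)
(0.656 − 0.546)·n3 = 0.546×1340 − 697.77 = 33.872
n3 = 33.872 / 0.110 = 307.93 kg/s

307.9 kg/s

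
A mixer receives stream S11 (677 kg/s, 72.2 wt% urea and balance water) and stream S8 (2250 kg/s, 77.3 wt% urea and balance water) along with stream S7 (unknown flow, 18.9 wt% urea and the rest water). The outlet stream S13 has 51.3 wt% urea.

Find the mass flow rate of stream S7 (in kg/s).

2242 kg/s

Let S7 be the unknown flow. Total out = 2927 + S7.
urea balance: 2228 + 0.189·S7 = 0.513·(2927 + S7)
(0.189 − 0.513)·S7 = 0.513×2927 − 2228 = -726.49
S7 = -726.49 / -0.324 = 2242.3 kg/s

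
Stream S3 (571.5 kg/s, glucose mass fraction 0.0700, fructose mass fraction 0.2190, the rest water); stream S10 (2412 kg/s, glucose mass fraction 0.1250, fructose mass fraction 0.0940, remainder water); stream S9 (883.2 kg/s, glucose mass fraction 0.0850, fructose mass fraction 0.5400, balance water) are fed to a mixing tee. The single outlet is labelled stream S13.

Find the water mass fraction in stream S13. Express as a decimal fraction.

Total flow out = 571.5 + 2412 + 883.2 = 3866.7 kg/s.
water in = 571.5×0.711 + 2412×0.781 + 883.2×0.375 = 2621.3 kg/s.
water mass fraction in S13 = 2621.3/3866.7 = 0.6779.

0.6779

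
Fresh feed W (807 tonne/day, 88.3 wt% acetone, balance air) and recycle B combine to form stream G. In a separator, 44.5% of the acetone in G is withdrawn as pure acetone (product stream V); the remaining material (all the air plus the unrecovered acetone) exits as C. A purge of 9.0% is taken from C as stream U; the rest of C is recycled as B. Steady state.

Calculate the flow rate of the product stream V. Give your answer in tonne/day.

acetone in G: m_A = 807×0.883 + (1−0.090)·(1−0.445)·m_A, so m_A = 712.58/0.4950 = 1439.7 tonne/day.
Product V = 0.445×1439.7 = 640.67 tonne/day.

640.7 tonne/day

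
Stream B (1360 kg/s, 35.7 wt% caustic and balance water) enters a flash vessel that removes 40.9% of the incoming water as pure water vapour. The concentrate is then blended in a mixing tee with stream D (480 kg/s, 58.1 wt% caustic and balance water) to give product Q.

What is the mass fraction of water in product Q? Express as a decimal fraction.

0.484

Vapour removed = 0.409×0.643×1360 = 357.66 kg/s; concentrate = 1002.3 kg/s.
water reaching the mixer = 516.82 (from concentrate) + 480×0.419 = 717.94 kg/s.
Product flow = 1002.3 + 480 = 1482.3 kg/s; water fraction = 0.484.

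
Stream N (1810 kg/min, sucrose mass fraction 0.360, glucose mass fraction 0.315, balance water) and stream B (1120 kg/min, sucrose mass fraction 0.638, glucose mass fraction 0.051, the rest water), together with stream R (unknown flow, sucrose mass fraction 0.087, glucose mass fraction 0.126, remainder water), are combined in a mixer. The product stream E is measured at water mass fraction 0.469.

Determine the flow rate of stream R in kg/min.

1376 kg/min

Let R be the unknown flow. Total out = 2930 + R.
water balance: 936.57 + 0.787·R = 0.469·(2930 + R)
(0.787 − 0.469)·R = 0.469×2930 − 936.57 = 437.6
R = 437.6 / 0.318 = 1376.1 kg/min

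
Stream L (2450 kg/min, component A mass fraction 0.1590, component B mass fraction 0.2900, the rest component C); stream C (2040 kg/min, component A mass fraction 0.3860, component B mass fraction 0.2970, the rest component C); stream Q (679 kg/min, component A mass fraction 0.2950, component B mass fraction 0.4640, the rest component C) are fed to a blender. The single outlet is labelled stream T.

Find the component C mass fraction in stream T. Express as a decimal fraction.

0.4179

Total flow out = 2450 + 2040 + 679 = 5169 kg/min.
component C in = 2450×0.551 + 2040×0.317 + 679×0.241 = 2160.3 kg/min.
component C mass fraction in T = 2160.3/5169 = 0.4179.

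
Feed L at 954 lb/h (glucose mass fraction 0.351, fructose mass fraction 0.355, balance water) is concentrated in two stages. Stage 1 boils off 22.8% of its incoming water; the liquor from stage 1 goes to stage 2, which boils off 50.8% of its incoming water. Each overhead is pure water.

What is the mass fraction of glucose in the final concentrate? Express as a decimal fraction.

0.429

water in feed = 954×0.294 = 280.48 lb/h.
After stage 1: water left = (1−0.228)×280.48 = 216.53; stream total = 890.05 lb/h.
After stage 2: water left = (1−0.508)×216.53 = 106.53; final concentrate = 780.06 lb/h.
glucose fraction = 334.85/780.06 = 0.429.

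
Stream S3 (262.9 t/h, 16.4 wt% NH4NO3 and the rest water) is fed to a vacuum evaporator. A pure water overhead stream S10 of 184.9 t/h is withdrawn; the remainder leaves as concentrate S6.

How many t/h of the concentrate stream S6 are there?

78 t/h

Concentrate = 262.9 − 184.9 = 78 t/h.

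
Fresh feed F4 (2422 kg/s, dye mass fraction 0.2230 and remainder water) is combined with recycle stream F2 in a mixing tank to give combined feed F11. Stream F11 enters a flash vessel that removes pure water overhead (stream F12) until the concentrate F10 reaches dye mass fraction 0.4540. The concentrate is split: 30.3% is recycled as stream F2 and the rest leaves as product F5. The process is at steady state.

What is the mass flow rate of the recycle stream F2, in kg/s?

Overall dye balance (none leaves overhead): dye in fresh feed = dye in product, i.e. 2422×0.223 = (1−0.303)·F10·0.454.
F10 = 540.11/(0.454×0.697) = 1706.8 kg/s.
Recycle F2 = 0.303×1706.8 = 517.17 kg/s.

517.2 kg/s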